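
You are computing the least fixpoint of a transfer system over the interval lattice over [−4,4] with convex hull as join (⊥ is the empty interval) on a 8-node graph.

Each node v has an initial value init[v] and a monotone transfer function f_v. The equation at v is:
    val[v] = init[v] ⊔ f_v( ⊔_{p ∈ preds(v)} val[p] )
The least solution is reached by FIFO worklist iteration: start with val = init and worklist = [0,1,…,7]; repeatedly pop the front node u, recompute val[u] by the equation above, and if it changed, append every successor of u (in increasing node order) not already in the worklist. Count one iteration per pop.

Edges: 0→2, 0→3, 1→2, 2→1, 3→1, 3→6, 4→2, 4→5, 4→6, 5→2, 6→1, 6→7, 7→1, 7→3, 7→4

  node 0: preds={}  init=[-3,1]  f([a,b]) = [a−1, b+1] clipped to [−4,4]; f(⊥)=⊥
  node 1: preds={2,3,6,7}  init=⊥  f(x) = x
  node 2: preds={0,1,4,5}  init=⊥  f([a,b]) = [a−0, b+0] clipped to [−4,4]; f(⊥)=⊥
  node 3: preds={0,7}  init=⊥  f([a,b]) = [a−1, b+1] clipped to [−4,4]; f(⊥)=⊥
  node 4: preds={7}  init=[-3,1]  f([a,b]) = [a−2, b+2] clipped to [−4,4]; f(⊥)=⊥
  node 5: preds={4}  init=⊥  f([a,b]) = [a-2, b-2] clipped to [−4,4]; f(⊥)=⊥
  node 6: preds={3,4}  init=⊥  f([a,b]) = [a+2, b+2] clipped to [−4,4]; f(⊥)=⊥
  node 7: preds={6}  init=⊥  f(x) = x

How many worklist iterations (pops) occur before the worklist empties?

17

Trace (17 dequeues):
  [1] u=0 | in ⊥ | out [-3,1] | ==
  [2] u=1 | in ⊥ | out ⊥ | ==
  [3] u=2 | in [-3,1] | out [-3,1] | prev ⊥ | push {1}
  [4] u=3 | in [-3,1] | out [-4,2] | prev ⊥ | push {}
  [5] u=4 | in ⊥ | out [-3,1] | ==
  [6] u=5 | in [-3,1] | out [-4,-1] | prev ⊥ | push {2}
  [7] u=6 | in [-4,2] | out [-2,4] | prev ⊥ | push {}
  [8] u=7 | in [-2,4] | out [-2,4] | prev ⊥ | push {3,4}
  [9] u=1 | in [-4,4] | out [-4,4] | prev ⊥ | push {}
  [10] u=2 | in [-4,4] | out [-4,4] | prev [-3,1] | push {1}
  [11] u=3 | in [-3,4] | out [-4,4] | prev [-4,2] | push {6}
  [12] u=4 | in [-2,4] | out [-4,4] | prev [-3,1] | push {2,5}
  [13] u=1 | in [-4,4] | out [-4,4] | ==
  [14] u=6 | in [-4,4] | out [-2,4] | ==
  [15] u=2 | in [-4,4] | out [-4,4] | ==
  [16] u=5 | in [-4,4] | out [-4,2] | prev [-4,-1] | push {2}
  [17] u=2 | in [-4,4] | out [-4,4] | ==

Converged values:
  [0] [-3,1]
  [1] [-4,4]
  [2] [-4,4]
  [3] [-4,4]
  [4] [-4,4]
  [5] [-4,2]
  [6] [-2,4]
  [7] [-2,4]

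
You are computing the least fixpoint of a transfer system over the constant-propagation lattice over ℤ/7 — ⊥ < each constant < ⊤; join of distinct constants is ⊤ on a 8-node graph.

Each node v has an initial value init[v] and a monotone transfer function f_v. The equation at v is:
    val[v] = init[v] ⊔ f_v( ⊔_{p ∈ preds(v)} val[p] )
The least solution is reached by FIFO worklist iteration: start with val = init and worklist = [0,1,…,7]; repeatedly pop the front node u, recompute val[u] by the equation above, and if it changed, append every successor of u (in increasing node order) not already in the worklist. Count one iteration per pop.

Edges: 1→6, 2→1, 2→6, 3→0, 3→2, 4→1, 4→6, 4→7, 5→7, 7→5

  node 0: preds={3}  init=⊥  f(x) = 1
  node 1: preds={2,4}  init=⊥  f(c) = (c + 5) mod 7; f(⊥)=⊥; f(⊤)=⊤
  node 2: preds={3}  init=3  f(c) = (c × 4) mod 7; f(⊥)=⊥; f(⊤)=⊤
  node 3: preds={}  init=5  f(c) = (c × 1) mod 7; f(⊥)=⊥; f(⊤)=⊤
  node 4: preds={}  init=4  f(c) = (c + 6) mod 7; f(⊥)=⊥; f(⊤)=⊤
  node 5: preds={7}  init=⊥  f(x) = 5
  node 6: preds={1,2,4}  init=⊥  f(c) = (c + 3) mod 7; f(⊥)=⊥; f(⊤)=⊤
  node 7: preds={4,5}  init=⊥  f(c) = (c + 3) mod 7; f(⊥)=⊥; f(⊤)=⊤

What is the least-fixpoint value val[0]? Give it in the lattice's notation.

1

Worklist (10 pops):
  #1 pop 0: in=5 → 1 (was ⊥); enqueue []
  #2 pop 1: in=⊤ → ⊤ (was ⊥); enqueue []
  #3 pop 2: in=5 → ⊤ (was 3); enqueue [1]
  #4 pop 3: in=⊥ → 5 (no change)
  #5 pop 4: in=⊥ → 4 (no change)
  #6 pop 5: in=⊥ → 5 (was ⊥); enqueue []
  #7 pop 6: in=⊤ → ⊤ (was ⊥); enqueue []
  #8 pop 7: in=⊤ → ⊤ (was ⊥); enqueue [5]
  #9 pop 1: in=⊤ → ⊤ (no change)
  #10 pop 5: in=⊤ → 5 (no change)

Fixpoint:
  val[0] = 1
  val[1] = ⊤
  val[2] = ⊤
  val[3] = 5
  val[4] = 4
  val[5] = 5
  val[6] = ⊤
  val[7] = ⊤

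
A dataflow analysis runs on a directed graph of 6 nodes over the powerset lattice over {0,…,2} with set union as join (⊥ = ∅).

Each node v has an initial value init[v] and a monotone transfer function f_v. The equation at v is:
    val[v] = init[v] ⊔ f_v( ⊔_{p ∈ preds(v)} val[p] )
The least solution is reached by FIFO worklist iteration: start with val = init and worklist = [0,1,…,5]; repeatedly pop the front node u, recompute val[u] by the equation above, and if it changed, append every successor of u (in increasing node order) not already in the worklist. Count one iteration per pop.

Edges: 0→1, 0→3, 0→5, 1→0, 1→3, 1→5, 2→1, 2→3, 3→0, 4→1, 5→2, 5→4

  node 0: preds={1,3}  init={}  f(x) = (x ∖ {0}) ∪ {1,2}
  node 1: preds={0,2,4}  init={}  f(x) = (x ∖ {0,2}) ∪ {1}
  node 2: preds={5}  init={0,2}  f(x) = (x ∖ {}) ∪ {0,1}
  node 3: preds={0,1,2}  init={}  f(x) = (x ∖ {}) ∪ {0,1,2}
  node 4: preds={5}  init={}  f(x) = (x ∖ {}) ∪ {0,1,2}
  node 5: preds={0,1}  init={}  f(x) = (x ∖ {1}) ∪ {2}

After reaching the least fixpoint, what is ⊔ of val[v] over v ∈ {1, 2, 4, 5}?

Worklist (10 pops):
  #1 pop 0: in={} → {1,2} (was {}); enqueue []
  #2 pop 1: in={0,1,2} → {1} (was {}); enqueue [0]
  #3 pop 2: in={} → {0,1,2} (was {0,2}); enqueue [1]
  #4 pop 3: in={0,1,2} → {0,1,2} (was {}); enqueue []
  #5 pop 4: in={} → {0,1,2} (was {}); enqueue []
  #6 pop 5: in={1,2} → {2} (was {}); enqueue [2,4]
  #7 pop 0: in={0,1,2} → {1,2} (no change)
  #8 pop 1: in={0,1,2} → {1} (no change)
  #9 pop 2: in={2} → {0,1,2} (no change)
  #10 pop 4: in={2} → {0,1,2} (no change)

Fixpoint:
  val[0] = {1,2}
  val[1] = {1}
  val[2] = {0,1,2}
  val[3] = {0,1,2}
  val[4] = {0,1,2}
  val[5] = {2}

{0,1,2}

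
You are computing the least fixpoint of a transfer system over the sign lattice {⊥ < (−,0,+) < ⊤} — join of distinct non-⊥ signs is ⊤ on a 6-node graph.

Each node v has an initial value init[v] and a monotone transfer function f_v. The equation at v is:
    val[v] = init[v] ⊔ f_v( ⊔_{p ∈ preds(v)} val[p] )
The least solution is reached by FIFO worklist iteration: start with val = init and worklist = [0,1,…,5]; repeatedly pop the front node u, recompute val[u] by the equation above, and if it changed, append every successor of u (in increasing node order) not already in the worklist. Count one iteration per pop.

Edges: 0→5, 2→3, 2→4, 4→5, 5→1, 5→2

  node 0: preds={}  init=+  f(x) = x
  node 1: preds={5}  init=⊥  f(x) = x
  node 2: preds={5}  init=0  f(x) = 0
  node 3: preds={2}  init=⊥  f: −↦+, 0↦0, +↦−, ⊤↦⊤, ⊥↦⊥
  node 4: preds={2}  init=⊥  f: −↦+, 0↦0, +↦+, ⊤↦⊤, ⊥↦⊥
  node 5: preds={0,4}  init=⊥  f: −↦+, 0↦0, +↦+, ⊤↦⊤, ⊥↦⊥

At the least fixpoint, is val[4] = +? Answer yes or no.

Trace (8 dequeues):
  [1] u=0 | in ⊥ | out + | ==
  [2] u=1 | in ⊥ | out ⊥ | ==
  [3] u=2 | in ⊥ | out 0 | ==
  [4] u=3 | in 0 | out 0 | prev ⊥ | push {}
  [5] u=4 | in 0 | out 0 | prev ⊥ | push {}
  [6] u=5 | in ⊤ | out ⊤ | prev ⊥ | push {1,2}
  [7] u=1 | in ⊤ | out ⊤ | prev ⊥ | push {}
  [8] u=2 | in ⊤ | out 0 | ==

Converged values:
  [0] +
  [1] ⊤
  [2] 0
  [3] 0
  [4] 0
  [5] ⊤

no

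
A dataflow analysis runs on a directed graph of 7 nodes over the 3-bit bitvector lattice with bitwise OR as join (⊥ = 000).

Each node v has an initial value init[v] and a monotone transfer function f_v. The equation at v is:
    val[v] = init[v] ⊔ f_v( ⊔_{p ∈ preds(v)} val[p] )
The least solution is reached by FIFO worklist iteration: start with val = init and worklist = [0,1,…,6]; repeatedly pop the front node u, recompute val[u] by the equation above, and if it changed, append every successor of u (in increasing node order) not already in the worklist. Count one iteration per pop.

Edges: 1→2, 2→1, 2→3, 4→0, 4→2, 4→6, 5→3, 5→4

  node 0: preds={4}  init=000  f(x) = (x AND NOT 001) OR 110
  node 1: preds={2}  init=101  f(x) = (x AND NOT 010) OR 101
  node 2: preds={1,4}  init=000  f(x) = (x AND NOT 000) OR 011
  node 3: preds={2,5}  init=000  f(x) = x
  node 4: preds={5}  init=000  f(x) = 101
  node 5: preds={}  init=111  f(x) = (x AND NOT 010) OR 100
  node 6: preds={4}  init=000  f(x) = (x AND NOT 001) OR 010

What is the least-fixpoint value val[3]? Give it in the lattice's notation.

111

Trace (10 dequeues):
  [1] u=0 | in 000 | out 110 | prev 000 | push {}
  [2] u=1 | in 000 | out 101 | ==
  [3] u=2 | in 101 | out 111 | prev 000 | push {1}
  [4] u=3 | in 111 | out 111 | prev 000 | push {}
  [5] u=4 | in 111 | out 101 | prev 000 | push {0,2}
  [6] u=5 | in 000 | out 111 | ==
  [7] u=6 | in 101 | out 110 | prev 000 | push {}
  [8] u=1 | in 111 | out 101 | ==
  [9] u=0 | in 101 | out 110 | ==
  [10] u=2 | in 101 | out 111 | ==

Converged values:
  [0] 110
  [1] 101
  [2] 111
  [3] 111
  [4] 101
  [5] 111
  [6] 110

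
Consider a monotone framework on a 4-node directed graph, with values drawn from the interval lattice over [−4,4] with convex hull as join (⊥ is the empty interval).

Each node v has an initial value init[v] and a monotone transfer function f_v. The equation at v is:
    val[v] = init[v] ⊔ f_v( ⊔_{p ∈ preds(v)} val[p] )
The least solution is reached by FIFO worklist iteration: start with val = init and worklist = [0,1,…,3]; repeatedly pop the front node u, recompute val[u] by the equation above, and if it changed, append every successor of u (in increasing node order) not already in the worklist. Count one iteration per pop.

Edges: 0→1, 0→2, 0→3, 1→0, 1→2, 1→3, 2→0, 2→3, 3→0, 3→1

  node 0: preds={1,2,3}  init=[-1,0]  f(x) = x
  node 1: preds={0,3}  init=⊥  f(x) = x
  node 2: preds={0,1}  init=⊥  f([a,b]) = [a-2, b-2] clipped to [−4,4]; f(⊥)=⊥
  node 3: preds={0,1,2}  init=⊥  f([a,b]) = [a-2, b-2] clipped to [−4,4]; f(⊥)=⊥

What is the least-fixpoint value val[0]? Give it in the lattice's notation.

[-4,0]

Trace (9 dequeues):
  [1] u=0 | in ⊥ | out [-1,0] | ==
  [2] u=1 | in [-1,0] | out [-1,0] | prev ⊥ | push {0}
  [3] u=2 | in [-1,0] | out [-3,-2] | prev ⊥ | push {}
  [4] u=3 | in [-3,0] | out [-4,-2] | prev ⊥ | push {1}
  [5] u=0 | in [-4,0] | out [-4,0] | prev [-1,0] | push {2,3}
  [6] u=1 | in [-4,0] | out [-4,0] | prev [-1,0] | push {0}
  [7] u=2 | in [-4,0] | out [-4,-2] | prev [-3,-2] | push {}
  [8] u=3 | in [-4,0] | out [-4,-2] | ==
  [9] u=0 | in [-4,0] | out [-4,0] | ==

Converged values:
  [0] [-4,0]
  [1] [-4,0]
  [2] [-4,-2]
  [3] [-4,-2]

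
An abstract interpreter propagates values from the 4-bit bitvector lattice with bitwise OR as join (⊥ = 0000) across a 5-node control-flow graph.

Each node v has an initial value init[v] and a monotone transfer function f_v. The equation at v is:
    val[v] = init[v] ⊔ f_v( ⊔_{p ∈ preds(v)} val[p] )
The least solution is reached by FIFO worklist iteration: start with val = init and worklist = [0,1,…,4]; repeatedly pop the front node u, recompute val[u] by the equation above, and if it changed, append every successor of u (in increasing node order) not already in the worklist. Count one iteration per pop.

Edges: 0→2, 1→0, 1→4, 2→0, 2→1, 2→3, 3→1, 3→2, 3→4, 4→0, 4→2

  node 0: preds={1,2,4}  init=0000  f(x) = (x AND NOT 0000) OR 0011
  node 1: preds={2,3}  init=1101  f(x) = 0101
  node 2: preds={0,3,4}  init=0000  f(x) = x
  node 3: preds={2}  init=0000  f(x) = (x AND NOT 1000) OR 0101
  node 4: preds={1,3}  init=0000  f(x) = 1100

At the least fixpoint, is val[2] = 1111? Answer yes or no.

yes

Worklist (8 pops):
  #1 pop 0: in=1101 → 1111 (was 0000); enqueue []
  #2 pop 1: in=0000 → 1101 (no change)
  #3 pop 2: in=1111 → 1111 (was 0000); enqueue [0,1]
  #4 pop 3: in=1111 → 0111 (was 0000); enqueue [2]
  #5 pop 4: in=1111 → 1100 (was 0000); enqueue []
  #6 pop 0: in=1111 → 1111 (no change)
  #7 pop 1: in=1111 → 1101 (no change)
  #8 pop 2: in=1111 → 1111 (no change)

Fixpoint:
  val[0] = 1111
  val[1] = 1101
  val[2] = 1111
  val[3] = 0111
  val[4] = 1100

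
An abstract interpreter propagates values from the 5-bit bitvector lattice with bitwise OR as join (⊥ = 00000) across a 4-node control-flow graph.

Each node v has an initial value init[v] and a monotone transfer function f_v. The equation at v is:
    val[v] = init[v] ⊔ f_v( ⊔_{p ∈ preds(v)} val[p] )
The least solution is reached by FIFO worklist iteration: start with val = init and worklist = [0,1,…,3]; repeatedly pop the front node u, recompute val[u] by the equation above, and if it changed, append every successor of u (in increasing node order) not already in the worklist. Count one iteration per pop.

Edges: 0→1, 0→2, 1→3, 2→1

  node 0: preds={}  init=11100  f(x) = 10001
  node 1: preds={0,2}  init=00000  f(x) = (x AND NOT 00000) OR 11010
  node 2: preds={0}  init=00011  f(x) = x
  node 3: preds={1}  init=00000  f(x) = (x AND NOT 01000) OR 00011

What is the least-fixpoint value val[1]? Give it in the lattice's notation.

Iteration log — 5 steps:
  step 1. node 0  ⊔preds=00000  new=11101  old=11100  +wl: 
  step 2. node 1  ⊔preds=11111  new=11111  old=00000  +wl: 
  step 3. node 2  ⊔preds=11101  new=11111  old=00011  +wl: 1
  step 4. node 3  ⊔preds=11111  new=10111  old=00000  +wl: 
  step 5. node 1  ⊔preds=11111  new=11111  stable

Least fixpoint reached:
  node 0: 11101
  node 1: 11111
  node 2: 11111
  node 3: 10111

11111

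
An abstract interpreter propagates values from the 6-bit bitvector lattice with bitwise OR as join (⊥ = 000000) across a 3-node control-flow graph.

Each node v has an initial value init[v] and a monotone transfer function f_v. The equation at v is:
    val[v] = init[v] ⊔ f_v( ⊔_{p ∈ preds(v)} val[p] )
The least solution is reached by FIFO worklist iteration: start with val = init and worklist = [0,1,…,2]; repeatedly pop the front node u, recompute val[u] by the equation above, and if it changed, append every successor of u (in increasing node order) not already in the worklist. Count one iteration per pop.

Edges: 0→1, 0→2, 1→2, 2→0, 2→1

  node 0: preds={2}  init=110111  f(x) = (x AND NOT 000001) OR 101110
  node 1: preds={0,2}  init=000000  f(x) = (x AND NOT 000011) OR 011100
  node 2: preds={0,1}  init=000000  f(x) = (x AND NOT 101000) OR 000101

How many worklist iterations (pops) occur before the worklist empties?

Worklist (5 pops):
  #1 pop 0: in=000000 → 111111 (was 110111); enqueue []
  #2 pop 1: in=111111 → 111100 (was 000000); enqueue []
  #3 pop 2: in=111111 → 010111 (was 000000); enqueue [0,1]
  #4 pop 0: in=010111 → 111111 (no change)
  #5 pop 1: in=111111 → 111100 (no change)

Fixpoint:
  val[0] = 111111
  val[1] = 111100
  val[2] = 010111

5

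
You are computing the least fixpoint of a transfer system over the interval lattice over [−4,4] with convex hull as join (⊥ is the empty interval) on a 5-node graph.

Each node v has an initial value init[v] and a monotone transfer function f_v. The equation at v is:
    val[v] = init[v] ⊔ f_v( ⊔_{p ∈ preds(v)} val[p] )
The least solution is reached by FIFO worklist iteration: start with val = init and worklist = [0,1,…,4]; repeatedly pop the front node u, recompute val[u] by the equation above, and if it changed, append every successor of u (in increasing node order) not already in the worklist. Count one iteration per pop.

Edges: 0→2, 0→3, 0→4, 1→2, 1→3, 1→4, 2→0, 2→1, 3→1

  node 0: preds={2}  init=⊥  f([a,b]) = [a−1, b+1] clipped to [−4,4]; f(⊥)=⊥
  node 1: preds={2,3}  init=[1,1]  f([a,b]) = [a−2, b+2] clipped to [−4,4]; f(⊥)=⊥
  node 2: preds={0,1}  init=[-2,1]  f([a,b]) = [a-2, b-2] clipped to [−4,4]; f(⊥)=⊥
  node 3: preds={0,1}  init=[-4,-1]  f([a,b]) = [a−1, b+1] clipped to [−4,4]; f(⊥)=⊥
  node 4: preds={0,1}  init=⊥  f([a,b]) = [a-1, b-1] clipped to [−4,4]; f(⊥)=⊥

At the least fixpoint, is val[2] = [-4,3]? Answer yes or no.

Worklist (15 pops):
  #1 pop 0: in=[-2,1] → [-3,2] (was ⊥); enqueue []
  #2 pop 1: in=[-4,1] → [-4,3] (was [1,1]); enqueue []
  #3 pop 2: in=[-4,3] → [-4,1] (was [-2,1]); enqueue [0,1]
  #4 pop 3: in=[-4,3] → [-4,4] (was [-4,-1]); enqueue []
  #5 pop 4: in=[-4,3] → [-4,2] (was ⊥); enqueue []
  #6 pop 0: in=[-4,1] → [-4,2] (was [-3,2]); enqueue [2,3,4]
  #7 pop 1: in=[-4,4] → [-4,4] (was [-4,3]); enqueue []
  #8 pop 2: in=[-4,4] → [-4,2] (was [-4,1]); enqueue [0,1]
  #9 pop 3: in=[-4,4] → [-4,4] (no change)
  #10 pop 4: in=[-4,4] → [-4,3] (was [-4,2]); enqueue []
  #11 pop 0: in=[-4,2] → [-4,3] (was [-4,2]); enqueue [2,3,4]
  #12 pop 1: in=[-4,4] → [-4,4] (no change)
  #13 pop 2: in=[-4,4] → [-4,2] (no change)
  #14 pop 3: in=[-4,4] → [-4,4] (no change)
  #15 pop 4: in=[-4,4] → [-4,3] (no change)

Fixpoint:
  val[0] = [-4,3]
  val[1] = [-4,4]
  val[2] = [-4,2]
  val[3] = [-4,4]
  val[4] = [-4,3]

no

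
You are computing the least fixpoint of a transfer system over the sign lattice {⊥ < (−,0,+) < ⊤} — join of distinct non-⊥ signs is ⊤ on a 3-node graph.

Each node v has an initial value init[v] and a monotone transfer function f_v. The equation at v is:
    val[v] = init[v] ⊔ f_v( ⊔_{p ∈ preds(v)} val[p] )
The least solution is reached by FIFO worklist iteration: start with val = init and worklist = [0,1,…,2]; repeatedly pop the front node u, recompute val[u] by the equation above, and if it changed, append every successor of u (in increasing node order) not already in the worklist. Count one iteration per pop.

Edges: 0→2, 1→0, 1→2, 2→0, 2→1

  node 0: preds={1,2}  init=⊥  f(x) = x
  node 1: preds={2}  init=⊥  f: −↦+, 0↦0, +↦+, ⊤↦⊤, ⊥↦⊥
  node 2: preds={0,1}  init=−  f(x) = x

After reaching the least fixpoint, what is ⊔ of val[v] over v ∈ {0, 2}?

Worklist (7 pops):
  #1 pop 0: in=− → − (was ⊥); enqueue []
  #2 pop 1: in=− → + (was ⊥); enqueue [0]
  #3 pop 2: in=⊤ → ⊤ (was −); enqueue [1]
  #4 pop 0: in=⊤ → ⊤ (was −); enqueue [2]
  #5 pop 1: in=⊤ → ⊤ (was +); enqueue [0]
  #6 pop 2: in=⊤ → ⊤ (no change)
  #7 pop 0: in=⊤ → ⊤ (no change)

Fixpoint:
  val[0] = ⊤
  val[1] = ⊤
  val[2] = ⊤

⊤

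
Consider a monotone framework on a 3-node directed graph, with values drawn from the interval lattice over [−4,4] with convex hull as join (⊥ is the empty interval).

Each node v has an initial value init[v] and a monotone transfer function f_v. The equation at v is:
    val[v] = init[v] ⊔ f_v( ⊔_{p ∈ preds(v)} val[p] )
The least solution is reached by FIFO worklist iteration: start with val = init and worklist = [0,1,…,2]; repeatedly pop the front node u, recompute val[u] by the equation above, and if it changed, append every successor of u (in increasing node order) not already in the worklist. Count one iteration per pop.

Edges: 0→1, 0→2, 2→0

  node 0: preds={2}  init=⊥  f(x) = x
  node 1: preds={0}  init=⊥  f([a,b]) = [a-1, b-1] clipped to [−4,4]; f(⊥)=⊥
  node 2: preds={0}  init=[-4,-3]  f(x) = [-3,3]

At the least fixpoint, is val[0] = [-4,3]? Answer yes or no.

yes

Iteration log — 6 steps:
  step 1. node 0  ⊔preds=[-4,-3]  new=[-4,-3]  old=⊥  +wl: 
  step 2. node 1  ⊔preds=[-4,-3]  new=[-4,-4]  old=⊥  +wl: 
  step 3. node 2  ⊔preds=[-4,-3]  new=[-4,3]  old=[-4,-3]  +wl: 0
  step 4. node 0  ⊔preds=[-4,3]  new=[-4,3]  old=[-4,-3]  +wl: 1,2
  step 5. node 1  ⊔preds=[-4,3]  new=[-4,2]  old=[-4,-4]  +wl: 
  step 6. node 2  ⊔preds=[-4,3]  new=[-4,3]  stable

Least fixpoint reached:
  node 0: [-4,3]
  node 1: [-4,2]
  node 2: [-4,3]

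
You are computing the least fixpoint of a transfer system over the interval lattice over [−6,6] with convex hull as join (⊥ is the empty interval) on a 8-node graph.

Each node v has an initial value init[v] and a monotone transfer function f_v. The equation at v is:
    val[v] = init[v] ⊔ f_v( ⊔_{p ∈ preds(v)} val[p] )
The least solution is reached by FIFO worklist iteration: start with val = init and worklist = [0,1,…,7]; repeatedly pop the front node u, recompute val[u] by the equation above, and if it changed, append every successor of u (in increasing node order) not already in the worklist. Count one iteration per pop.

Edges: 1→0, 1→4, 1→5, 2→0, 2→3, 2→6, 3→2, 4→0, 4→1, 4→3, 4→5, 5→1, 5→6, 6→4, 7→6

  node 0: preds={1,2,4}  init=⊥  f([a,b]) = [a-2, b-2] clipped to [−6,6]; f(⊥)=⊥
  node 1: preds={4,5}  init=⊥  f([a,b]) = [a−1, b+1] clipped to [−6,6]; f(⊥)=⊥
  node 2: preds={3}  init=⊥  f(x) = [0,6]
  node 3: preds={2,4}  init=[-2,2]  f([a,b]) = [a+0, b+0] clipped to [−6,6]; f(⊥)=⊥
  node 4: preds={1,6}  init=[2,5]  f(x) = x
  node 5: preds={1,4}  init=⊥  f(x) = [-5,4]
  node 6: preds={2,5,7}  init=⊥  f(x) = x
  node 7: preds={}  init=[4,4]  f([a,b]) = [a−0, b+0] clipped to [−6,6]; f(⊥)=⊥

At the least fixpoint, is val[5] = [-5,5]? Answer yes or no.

no

Iteration log — 18 steps:
  step 1. node 0  ⊔preds=[2,5]  new=[0,3]  old=⊥  +wl: 
  step 2. node 1  ⊔preds=[2,5]  new=[1,6]  old=⊥  +wl: 0
  step 3. node 2  ⊔preds=[-2,2]  new=[0,6]  old=⊥  +wl: 
  step 4. node 3  ⊔preds=[0,6]  new=[-2,6]  old=[-2,2]  +wl: 2
  step 5. node 4  ⊔preds=[1,6]  new=[1,6]  old=[2,5]  +wl: 1,3
  step 6. node 5  ⊔preds=[1,6]  new=[-5,4]  old=⊥  +wl: 
  step 7. node 6  ⊔preds=[-5,6]  new=[-5,6]  old=⊥  +wl: 4
  step 8. node 7  ⊔preds=⊥  new=[4,4]  stable
  step 9. node 0  ⊔preds=[0,6]  new=[-2,4]  old=[0,3]  +wl: 
  step 10. node 2  ⊔preds=[-2,6]  new=[0,6]  stable
  step 11. node 1  ⊔preds=[-5,6]  new=[-6,6]  old=[1,6]  +wl: 0,5
  step 12. node 3  ⊔preds=[0,6]  new=[-2,6]  stable
  step 13. node 4  ⊔preds=[-6,6]  new=[-6,6]  old=[1,6]  +wl: 1,3
  step 14. node 0  ⊔preds=[-6,6]  new=[-6,4]  old=[-2,4]  +wl: 
  step 15. node 5  ⊔preds=[-6,6]  new=[-5,4]  stable
  step 16. node 1  ⊔preds=[-6,6]  new=[-6,6]  stable
  step 17. node 3  ⊔preds=[-6,6]  new=[-6,6]  old=[-2,6]  +wl: 2
  step 18. node 2  ⊔preds=[-6,6]  new=[0,6]  stable

Least fixpoint reached:
  node 0: [-6,4]
  node 1: [-6,6]
  node 2: [0,6]
  node 3: [-6,6]
  node 4: [-6,6]
  node 5: [-5,4]
  node 6: [-5,6]
  node 7: [4,4]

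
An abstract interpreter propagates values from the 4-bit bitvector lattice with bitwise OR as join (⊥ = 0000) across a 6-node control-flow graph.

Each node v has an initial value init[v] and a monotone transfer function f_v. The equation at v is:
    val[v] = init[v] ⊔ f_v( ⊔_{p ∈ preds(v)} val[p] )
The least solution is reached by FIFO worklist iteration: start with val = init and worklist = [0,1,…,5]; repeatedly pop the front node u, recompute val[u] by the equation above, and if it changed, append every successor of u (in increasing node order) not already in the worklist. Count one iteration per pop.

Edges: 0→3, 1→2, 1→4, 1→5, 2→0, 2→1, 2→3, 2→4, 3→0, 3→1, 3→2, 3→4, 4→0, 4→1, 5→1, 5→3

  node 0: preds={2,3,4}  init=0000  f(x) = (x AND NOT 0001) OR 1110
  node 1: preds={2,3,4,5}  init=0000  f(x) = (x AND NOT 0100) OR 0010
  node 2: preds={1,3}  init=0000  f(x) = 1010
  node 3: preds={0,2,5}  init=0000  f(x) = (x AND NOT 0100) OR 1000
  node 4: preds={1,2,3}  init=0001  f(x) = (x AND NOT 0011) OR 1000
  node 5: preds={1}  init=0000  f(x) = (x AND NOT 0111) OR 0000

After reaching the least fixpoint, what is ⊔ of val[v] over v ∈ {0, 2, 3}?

1110

Trace (13 dequeues):
  [1] u=0 | in 0001 | out 1110 | prev 0000 | push {}
  [2] u=1 | in 0001 | out 0011 | prev 0000 | push {}
  [3] u=2 | in 0011 | out 1010 | prev 0000 | push {0,1}
  [4] u=3 | in 1110 | out 1010 | prev 0000 | push {2}
  [5] u=4 | in 1011 | out 1001 | prev 0001 | push {}
  [6] u=5 | in 0011 | out 0000 | ==
  [7] u=0 | in 1011 | out 1110 | ==
  [8] u=1 | in 1011 | out 1011 | prev 0011 | push {4,5}
  [9] u=2 | in 1011 | out 1010 | ==
  [10] u=4 | in 1011 | out 1001 | ==
  [11] u=5 | in 1011 | out 1000 | prev 0000 | push {1,3}
  [12] u=1 | in 1011 | out 1011 | ==
  [13] u=3 | in 1110 | out 1010 | ==

Converged values:
  [0] 1110
  [1] 1011
  [2] 1010
  [3] 1010
  [4] 1001
  [5] 1000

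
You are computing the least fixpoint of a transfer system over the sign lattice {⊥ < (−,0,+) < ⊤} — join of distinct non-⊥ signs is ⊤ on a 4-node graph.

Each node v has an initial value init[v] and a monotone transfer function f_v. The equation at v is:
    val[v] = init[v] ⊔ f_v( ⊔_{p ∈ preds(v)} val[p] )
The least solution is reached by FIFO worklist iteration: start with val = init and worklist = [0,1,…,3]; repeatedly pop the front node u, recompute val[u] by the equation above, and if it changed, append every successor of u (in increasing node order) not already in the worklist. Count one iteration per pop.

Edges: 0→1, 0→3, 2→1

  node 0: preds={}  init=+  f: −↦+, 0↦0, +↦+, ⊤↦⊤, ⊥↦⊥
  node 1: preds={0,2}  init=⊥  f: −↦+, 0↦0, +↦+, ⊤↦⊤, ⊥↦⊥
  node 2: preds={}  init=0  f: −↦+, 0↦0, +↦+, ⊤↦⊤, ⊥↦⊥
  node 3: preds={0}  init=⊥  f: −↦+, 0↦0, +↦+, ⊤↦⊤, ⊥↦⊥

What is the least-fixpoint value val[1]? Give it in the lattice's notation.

⊤

Trace (4 dequeues):
  [1] u=0 | in ⊥ | out + | ==
  [2] u=1 | in ⊤ | out ⊤ | prev ⊥ | push {}
  [3] u=2 | in ⊥ | out 0 | ==
  [4] u=3 | in + | out + | prev ⊥ | push {}

Converged values:
  [0] +
  [1] ⊤
  [2] 0
  [3] +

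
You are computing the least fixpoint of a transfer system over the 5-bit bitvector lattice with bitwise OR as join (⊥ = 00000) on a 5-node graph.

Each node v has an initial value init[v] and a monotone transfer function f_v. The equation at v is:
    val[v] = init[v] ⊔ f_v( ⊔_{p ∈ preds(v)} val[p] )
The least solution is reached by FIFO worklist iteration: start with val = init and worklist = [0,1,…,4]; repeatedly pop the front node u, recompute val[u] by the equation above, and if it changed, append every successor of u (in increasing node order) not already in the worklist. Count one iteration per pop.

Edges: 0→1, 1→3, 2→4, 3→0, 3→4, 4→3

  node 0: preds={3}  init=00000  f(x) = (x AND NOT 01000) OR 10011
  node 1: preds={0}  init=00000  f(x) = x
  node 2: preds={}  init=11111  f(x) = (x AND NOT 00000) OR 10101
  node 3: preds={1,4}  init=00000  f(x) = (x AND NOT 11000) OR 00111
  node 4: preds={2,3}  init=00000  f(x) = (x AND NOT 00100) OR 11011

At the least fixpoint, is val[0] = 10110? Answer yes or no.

Worklist (9 pops):
  #1 pop 0: in=00000 → 10011 (was 00000); enqueue []
  #2 pop 1: in=10011 → 10011 (was 00000); enqueue []
  #3 pop 2: in=00000 → 11111 (no change)
  #4 pop 3: in=10011 → 00111 (was 00000); enqueue [0]
  #5 pop 4: in=11111 → 11011 (was 00000); enqueue [3]
  #6 pop 0: in=00111 → 10111 (was 10011); enqueue [1]
  #7 pop 3: in=11011 → 00111 (no change)
  #8 pop 1: in=10111 → 10111 (was 10011); enqueue [3]
  #9 pop 3: in=11111 → 00111 (no change)

Fixpoint:
  val[0] = 10111
  val[1] = 10111
  val[2] = 11111
  val[3] = 00111
  val[4] = 11011

no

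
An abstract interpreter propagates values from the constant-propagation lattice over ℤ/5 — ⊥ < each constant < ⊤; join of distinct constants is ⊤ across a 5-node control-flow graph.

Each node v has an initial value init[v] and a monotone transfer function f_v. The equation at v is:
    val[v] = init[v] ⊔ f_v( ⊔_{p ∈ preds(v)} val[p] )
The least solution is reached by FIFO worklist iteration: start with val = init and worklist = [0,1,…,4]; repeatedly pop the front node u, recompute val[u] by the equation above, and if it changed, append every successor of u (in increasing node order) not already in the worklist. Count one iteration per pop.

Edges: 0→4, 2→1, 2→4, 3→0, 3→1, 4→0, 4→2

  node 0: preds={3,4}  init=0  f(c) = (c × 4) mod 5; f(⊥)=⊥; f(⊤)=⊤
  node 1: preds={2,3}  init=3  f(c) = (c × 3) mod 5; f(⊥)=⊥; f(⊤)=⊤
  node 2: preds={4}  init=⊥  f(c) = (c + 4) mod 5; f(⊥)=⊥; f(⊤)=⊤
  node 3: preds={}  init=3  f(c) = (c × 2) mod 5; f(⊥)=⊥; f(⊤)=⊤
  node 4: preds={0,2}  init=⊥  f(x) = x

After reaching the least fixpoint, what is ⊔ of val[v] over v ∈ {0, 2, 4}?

⊤

Worklist (9 pops):
  #1 pop 0: in=3 → ⊤ (was 0); enqueue []
  #2 pop 1: in=3 → ⊤ (was 3); enqueue []
  #3 pop 2: in=⊥ → ⊥ (no change)
  #4 pop 3: in=⊥ → 3 (no change)
  #5 pop 4: in=⊤ → ⊤ (was ⊥); enqueue [0,2]
  #6 pop 0: in=⊤ → ⊤ (no change)
  #7 pop 2: in=⊤ → ⊤ (was ⊥); enqueue [1,4]
  #8 pop 1: in=⊤ → ⊤ (no change)
  #9 pop 4: in=⊤ → ⊤ (no change)

Fixpoint:
  val[0] = ⊤
  val[1] = ⊤
  val[2] = ⊤
  val[3] = 3
  val[4] = ⊤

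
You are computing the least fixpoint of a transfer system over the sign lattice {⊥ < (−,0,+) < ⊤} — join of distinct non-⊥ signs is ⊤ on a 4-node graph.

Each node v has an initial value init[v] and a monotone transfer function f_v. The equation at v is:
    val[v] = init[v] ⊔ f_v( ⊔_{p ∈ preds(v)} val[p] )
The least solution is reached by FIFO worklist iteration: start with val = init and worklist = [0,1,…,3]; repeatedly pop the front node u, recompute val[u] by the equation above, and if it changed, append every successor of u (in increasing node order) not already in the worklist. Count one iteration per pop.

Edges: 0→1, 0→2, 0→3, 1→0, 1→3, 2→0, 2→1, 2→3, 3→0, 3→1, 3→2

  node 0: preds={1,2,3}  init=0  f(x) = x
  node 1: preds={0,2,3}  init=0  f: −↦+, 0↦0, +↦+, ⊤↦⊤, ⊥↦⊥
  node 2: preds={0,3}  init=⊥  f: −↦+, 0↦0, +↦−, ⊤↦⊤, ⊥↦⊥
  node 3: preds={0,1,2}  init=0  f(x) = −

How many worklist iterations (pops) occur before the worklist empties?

10

Worklist (10 pops):
  #1 pop 0: in=0 → 0 (no change)
  #2 pop 1: in=0 → 0 (no change)
  #3 pop 2: in=0 → 0 (was ⊥); enqueue [0,1]
  #4 pop 3: in=0 → ⊤ (was 0); enqueue [2]
  #5 pop 0: in=⊤ → ⊤ (was 0); enqueue [3]
  #6 pop 1: in=⊤ → ⊤ (was 0); enqueue [0]
  #7 pop 2: in=⊤ → ⊤ (was 0); enqueue [1]
  #8 pop 3: in=⊤ → ⊤ (no change)
  #9 pop 0: in=⊤ → ⊤ (no change)
  #10 pop 1: in=⊤ → ⊤ (no change)

Fixpoint:
  val[0] = ⊤
  val[1] = ⊤
  val[2] = ⊤
  val[3] = ⊤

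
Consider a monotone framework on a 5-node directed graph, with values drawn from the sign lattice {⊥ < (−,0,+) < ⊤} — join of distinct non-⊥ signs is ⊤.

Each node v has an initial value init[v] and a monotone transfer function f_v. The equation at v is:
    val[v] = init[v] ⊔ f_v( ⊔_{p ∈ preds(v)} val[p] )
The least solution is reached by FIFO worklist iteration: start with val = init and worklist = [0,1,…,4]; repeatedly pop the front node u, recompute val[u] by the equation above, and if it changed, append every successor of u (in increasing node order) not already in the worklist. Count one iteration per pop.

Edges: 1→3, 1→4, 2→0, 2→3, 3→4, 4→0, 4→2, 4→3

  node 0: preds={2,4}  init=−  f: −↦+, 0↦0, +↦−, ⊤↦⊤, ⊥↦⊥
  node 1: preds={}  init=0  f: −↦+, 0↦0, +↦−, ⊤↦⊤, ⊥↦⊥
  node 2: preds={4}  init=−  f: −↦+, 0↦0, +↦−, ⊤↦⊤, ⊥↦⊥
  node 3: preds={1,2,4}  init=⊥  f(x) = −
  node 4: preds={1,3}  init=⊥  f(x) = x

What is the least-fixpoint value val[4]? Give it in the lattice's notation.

Iteration log — 9 steps:
  step 1. node 0  ⊔preds=−  new=⊤  old=−  +wl: 
  step 2. node 1  ⊔preds=⊥  new=0  stable
  step 3. node 2  ⊔preds=⊥  new=−  stable
  step 4. node 3  ⊔preds=⊤  new=−  old=⊥  +wl: 
  step 5. node 4  ⊔preds=⊤  new=⊤  old=⊥  +wl: 0,2,3
  step 6. node 0  ⊔preds=⊤  new=⊤  stable
  step 7. node 2  ⊔preds=⊤  new=⊤  old=−  +wl: 0
  step 8. node 3  ⊔preds=⊤  new=−  stable
  step 9. node 0  ⊔preds=⊤  new=⊤  stable

Least fixpoint reached:
  node 0: ⊤
  node 1: 0
  node 2: ⊤
  node 3: −
  node 4: ⊤

⊤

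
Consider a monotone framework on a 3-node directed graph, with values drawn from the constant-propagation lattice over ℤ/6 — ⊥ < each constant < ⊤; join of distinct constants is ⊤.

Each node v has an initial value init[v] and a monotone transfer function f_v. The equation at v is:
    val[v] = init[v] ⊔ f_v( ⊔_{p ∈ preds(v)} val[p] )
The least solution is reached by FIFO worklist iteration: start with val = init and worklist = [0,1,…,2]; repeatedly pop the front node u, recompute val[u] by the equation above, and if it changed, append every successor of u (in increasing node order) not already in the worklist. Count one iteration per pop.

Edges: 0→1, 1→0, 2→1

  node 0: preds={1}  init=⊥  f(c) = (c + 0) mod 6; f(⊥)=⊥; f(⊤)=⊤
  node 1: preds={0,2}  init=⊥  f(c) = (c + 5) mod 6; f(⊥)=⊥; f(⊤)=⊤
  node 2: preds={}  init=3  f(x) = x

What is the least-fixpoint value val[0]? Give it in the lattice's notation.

Iteration log — 7 steps:
  step 1. node 0  ⊔preds=⊥  new=⊥  stable
  step 2. node 1  ⊔preds=3  new=2  old=⊥  +wl: 0
  step 3. node 2  ⊔preds=⊥  new=3  stable
  step 4. node 0  ⊔preds=2  new=2  old=⊥  +wl: 1
  step 5. node 1  ⊔preds=⊤  new=⊤  old=2  +wl: 0
  step 6. node 0  ⊔preds=⊤  new=⊤  old=2  +wl: 1
  step 7. node 1  ⊔preds=⊤  new=⊤  stable

Least fixpoint reached:
  node 0: ⊤
  node 1: ⊤
  node 2: 3

⊤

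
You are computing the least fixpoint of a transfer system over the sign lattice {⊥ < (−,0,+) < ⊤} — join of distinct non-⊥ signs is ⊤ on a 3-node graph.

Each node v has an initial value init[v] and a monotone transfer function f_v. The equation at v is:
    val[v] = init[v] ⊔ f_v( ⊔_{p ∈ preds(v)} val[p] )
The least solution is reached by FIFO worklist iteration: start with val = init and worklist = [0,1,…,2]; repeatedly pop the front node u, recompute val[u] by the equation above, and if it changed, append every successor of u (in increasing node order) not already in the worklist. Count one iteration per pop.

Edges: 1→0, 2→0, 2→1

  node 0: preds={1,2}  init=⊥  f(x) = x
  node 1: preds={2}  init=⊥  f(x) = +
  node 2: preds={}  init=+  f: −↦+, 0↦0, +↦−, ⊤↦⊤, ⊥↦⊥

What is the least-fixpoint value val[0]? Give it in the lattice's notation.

Iteration log — 4 steps:
  step 1. node 0  ⊔preds=+  new=+  old=⊥  +wl: 
  step 2. node 1  ⊔preds=+  new=+  old=⊥  +wl: 0
  step 3. node 2  ⊔preds=⊥  new=+  stable
  step 4. node 0  ⊔preds=+  new=+  stable

Least fixpoint reached:
  node 0: +
  node 1: +
  node 2: +

+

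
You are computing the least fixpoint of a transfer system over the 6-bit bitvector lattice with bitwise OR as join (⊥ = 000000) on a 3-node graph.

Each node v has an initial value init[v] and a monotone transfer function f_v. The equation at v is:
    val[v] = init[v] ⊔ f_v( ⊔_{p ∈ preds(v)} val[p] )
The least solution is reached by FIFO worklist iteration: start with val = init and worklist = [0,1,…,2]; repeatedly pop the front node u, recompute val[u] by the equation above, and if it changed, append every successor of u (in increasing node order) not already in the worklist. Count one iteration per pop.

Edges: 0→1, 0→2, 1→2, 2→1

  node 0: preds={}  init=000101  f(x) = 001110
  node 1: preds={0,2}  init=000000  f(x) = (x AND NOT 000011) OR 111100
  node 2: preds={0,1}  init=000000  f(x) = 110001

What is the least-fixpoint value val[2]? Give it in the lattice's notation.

110001

Trace (4 dequeues):
  [1] u=0 | in 000000 | out 001111 | prev 000101 | push {}
  [2] u=1 | in 001111 | out 111100 | prev 000000 | push {}
  [3] u=2 | in 111111 | out 110001 | prev 000000 | push {1}
  [4] u=1 | in 111111 | out 111100 | ==

Converged values:
  [0] 001111
  [1] 111100
  [2] 110001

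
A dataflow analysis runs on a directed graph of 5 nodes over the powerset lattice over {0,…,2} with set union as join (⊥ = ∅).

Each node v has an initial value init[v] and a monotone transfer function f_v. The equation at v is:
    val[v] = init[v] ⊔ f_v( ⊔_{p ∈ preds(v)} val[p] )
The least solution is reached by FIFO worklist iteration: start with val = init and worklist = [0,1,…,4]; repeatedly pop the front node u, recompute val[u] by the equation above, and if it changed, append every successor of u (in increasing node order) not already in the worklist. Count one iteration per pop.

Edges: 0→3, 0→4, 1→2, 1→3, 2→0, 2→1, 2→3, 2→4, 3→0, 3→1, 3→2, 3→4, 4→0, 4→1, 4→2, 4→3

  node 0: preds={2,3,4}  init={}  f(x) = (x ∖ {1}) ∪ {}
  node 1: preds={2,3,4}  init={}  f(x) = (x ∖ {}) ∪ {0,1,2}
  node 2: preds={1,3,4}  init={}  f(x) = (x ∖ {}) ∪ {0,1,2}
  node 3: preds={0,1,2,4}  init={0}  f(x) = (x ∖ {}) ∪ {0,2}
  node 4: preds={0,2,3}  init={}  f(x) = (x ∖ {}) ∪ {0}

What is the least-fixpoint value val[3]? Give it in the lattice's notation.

{0,1,2}

Iteration log — 10 steps:
  step 1. node 0  ⊔preds={0}  new={0}  old={}  +wl: 
  step 2. node 1  ⊔preds={0}  new={0,1,2}  old={}  +wl: 
  step 3. node 2  ⊔preds={0,1,2}  new={0,1,2}  old={}  +wl: 0,1
  step 4. node 3  ⊔preds={0,1,2}  new={0,1,2}  old={0}  +wl: 2
  step 5. node 4  ⊔preds={0,1,2}  new={0,1,2}  old={}  +wl: 3
  step 6. node 0  ⊔preds={0,1,2}  new={0,2}  old={0}  +wl: 4
  step 7. node 1  ⊔preds={0,1,2}  new={0,1,2}  stable
  step 8. node 2  ⊔preds={0,1,2}  new={0,1,2}  stable
  step 9. node 3  ⊔preds={0,1,2}  new={0,1,2}  stable
  step 10. node 4  ⊔preds={0,1,2}  new={0,1,2}  stable

Least fixpoint reached:
  node 0: {0,2}
  node 1: {0,1,2}
  node 2: {0,1,2}
  node 3: {0,1,2}
  node 4: {0,1,2}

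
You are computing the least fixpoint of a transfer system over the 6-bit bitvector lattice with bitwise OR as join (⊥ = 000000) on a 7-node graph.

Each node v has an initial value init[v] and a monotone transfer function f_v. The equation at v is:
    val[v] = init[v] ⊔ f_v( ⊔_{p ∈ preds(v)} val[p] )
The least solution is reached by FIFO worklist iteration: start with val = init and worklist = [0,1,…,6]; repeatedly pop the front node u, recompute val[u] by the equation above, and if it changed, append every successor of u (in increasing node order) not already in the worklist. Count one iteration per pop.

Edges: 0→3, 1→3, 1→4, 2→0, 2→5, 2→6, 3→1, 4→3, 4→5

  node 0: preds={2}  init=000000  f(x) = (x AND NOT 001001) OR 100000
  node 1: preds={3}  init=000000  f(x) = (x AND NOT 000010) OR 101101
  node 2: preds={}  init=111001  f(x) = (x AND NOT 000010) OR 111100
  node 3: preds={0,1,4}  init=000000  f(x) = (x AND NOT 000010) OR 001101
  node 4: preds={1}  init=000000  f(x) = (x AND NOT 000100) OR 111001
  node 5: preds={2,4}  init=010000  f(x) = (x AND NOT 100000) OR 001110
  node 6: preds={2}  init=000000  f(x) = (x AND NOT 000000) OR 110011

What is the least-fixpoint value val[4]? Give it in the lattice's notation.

111001

Worklist (11 pops):
  #1 pop 0: in=111001 → 110000 (was 000000); enqueue []
  #2 pop 1: in=000000 → 101101 (was 000000); enqueue []
  #3 pop 2: in=000000 → 111101 (was 111001); enqueue [0]
  #4 pop 3: in=111101 → 111101 (was 000000); enqueue [1]
  #5 pop 4: in=101101 → 111001 (was 000000); enqueue [3]
  #6 pop 5: in=111101 → 011111 (was 010000); enqueue []
  #7 pop 6: in=111101 → 111111 (was 000000); enqueue []
  #8 pop 0: in=111101 → 110100 (was 110000); enqueue []
  #9 pop 1: in=111101 → 111101 (was 101101); enqueue [4]
  #10 pop 3: in=111101 → 111101 (no change)
  #11 pop 4: in=111101 → 111001 (no change)

Fixpoint:
  val[0] = 110100
  val[1] = 111101
  val[2] = 111101
  val[3] = 111101
  val[4] = 111001
  val[5] = 011111
  val[6] = 111111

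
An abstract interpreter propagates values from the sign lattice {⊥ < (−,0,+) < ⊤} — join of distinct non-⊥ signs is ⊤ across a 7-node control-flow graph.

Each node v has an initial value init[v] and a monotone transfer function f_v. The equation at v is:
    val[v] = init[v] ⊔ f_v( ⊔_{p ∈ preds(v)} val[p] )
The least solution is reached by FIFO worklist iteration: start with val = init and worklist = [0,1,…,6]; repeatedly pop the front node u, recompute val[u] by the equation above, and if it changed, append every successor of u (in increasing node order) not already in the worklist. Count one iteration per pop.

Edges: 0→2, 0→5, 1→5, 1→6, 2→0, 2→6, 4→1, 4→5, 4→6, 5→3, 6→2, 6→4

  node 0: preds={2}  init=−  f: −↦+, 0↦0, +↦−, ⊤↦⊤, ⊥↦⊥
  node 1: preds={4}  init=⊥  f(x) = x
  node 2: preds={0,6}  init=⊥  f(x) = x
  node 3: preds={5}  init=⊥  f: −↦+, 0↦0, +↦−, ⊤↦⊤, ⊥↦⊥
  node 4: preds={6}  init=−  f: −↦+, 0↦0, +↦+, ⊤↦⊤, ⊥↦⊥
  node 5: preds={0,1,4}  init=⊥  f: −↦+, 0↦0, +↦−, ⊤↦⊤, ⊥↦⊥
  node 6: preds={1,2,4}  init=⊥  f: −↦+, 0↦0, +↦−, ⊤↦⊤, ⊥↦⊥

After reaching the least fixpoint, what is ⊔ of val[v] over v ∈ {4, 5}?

⊤

Iteration log — 20 steps:
  step 1. node 0  ⊔preds=⊥  new=−  stable
  step 2. node 1  ⊔preds=−  new=−  old=⊥  +wl: 
  step 3. node 2  ⊔preds=−  new=−  old=⊥  +wl: 0
  step 4. node 3  ⊔preds=⊥  new=⊥  stable
  step 5. node 4  ⊔preds=⊥  new=−  stable
  step 6. node 5  ⊔preds=−  new=+  old=⊥  +wl: 3
  step 7. node 6  ⊔preds=−  new=+  old=⊥  +wl: 2,4
  step 8. node 0  ⊔preds=−  new=⊤  old=−  +wl: 5
  step 9. node 3  ⊔preds=+  new=−  old=⊥  +wl: 
  step 10. node 2  ⊔preds=⊤  new=⊤  old=−  +wl: 0,6
  step 11. node 4  ⊔preds=+  new=⊤  old=−  +wl: 1
  step 12. node 5  ⊔preds=⊤  new=⊤  old=+  +wl: 3
  step 13. node 0  ⊔preds=⊤  new=⊤  stable
  step 14. node 6  ⊔preds=⊤  new=⊤  old=+  +wl: 2,4
  step 15. node 1  ⊔preds=⊤  new=⊤  old=−  +wl: 5,6
  step 16. node 3  ⊔preds=⊤  new=⊤  old=−  +wl: 
  step 17. node 2  ⊔preds=⊤  new=⊤  stable
  step 18. node 4  ⊔preds=⊤  new=⊤  stable
  step 19. node 5  ⊔preds=⊤  new=⊤  stable
  step 20. node 6  ⊔preds=⊤  new=⊤  stable

Least fixpoint reached:
  node 0: ⊤
  node 1: ⊤
  node 2: ⊤
  node 3: ⊤
  node 4: ⊤
  node 5: ⊤
  node 6: ⊤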